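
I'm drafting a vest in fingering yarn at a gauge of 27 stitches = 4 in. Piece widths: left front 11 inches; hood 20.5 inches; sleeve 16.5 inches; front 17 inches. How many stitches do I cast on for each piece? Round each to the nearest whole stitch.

Rate = 27/4 = 6.75 sts per in.
left front: 11 × 6.75 = 74.25 → 74.
hood: 20.5 × 6.75 = 138.38 → 138.
sleeve: 16.5 × 6.75 = 111.38 → 111.
front: 17 × 6.75 = 114.75 → 115.

left front 74; hood 138; sleeve 111; front 115.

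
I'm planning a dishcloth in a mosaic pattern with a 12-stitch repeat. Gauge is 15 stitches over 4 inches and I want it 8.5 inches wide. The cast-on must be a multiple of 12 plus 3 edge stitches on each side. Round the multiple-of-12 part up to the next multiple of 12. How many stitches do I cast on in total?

CO 42 sts.

15 / 4 = 3.75 sts per inch.
8.5 × 3.75 = 31.88 sts.
Less 6 edge sts → 25.88 for the repeat.
Next multiple of 12: 36.
Add back 6 edge sts → 42.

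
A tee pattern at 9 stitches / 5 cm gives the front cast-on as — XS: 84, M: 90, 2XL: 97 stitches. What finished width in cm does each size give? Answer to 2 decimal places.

9/5 = 1.8 sts per cm.
XS: 84 / 1.8 = 46.667 → 46.67 cm.
M: 90 / 1.8 = 50.000 → 50.00 cm.
2XL: 97 / 1.8 = 53.889 → 53.89 cm.

XS 46.67 cm; M 50.00 cm; 2XL 53.89 cm.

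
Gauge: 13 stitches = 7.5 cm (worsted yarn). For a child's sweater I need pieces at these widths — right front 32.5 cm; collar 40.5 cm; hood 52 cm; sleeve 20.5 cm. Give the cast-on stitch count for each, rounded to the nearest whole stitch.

Rate = 13/7.5 = 1.733 sts per cm.
right front: 32.5 × 1.733 = 56.33 → 56.
collar: 40.5 × 1.733 = 70.20 → 70.
hood: 52 × 1.733 = 90.13 → 90.
sleeve: 20.5 × 1.733 = 35.53 → 36.

right front 56; collar 70; hood 90; sleeve 36.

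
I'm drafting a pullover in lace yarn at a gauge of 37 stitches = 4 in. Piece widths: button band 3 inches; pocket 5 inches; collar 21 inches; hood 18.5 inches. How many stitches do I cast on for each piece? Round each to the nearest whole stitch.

Rate = 37/4 = 9.25 sts per in.
button band: 3 × 9.25 = 27.75 → 28.
pocket: 5 × 9.25 = 46.25 → 46.
collar: 21 × 9.25 = 194.25 → 194.
hood: 18.5 × 9.25 = 171.12 → 171.

button band 28; pocket 46; collar 194; hood 171.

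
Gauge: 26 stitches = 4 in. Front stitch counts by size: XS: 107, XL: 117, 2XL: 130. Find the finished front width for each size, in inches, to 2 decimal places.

26/4 = 6.5 sts per in.
XS: 107 / 6.5 = 16.462 → 16.46 in.
XL: 117 / 6.5 = 18.000 → 18.00 in.
2XL: 130 / 6.5 = 20.000 → 20.00 in.

XS 16.46 inches; XL 18.00 inches; 2XL 20.00 inches.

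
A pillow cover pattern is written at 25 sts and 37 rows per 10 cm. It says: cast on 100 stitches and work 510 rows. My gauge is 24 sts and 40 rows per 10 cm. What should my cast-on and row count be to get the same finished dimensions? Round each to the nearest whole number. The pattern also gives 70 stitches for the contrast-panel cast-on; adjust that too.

Cast on 96 stitches; work 551 rows; contrast-panel cast-on 67 stitches.

Stitches: 100 × 24/25 = 96.00 → 96.
Rows: 510 × 40/37 = 551.35 → 551.
contrast-panel cast-on: 70 × 24/25 = 67.20 → 67.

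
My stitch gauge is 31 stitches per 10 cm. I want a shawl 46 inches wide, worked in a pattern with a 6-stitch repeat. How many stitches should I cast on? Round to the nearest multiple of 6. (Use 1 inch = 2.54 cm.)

CO 360 sts.

46 in = 46 × 2.54 = 116.84 cm.
31 / 10 = 3.1 sts/cm.
116.84 × 3.1 = 362.20 sts.
→ 360.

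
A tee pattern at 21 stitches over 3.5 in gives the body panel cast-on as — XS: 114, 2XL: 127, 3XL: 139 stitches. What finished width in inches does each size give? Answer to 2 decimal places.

XS 19.00 inches; 2XL 21.17 inches; 3XL 23.17 inches.

21/3.5 = 6 sts per in.
XS: 114 / 6 = 19.000 → 19.00 in.
2XL: 127 / 6 = 21.167 → 21.17 in.
3XL: 139 / 6 = 23.167 → 23.17 in.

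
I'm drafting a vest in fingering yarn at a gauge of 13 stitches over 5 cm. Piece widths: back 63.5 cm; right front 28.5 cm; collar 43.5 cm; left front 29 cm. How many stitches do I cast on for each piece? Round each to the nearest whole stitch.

back 165; right front 74; collar 113; left front 75.

Rate = 13/5 = 2.6 sts per cm.
back: 63.5 × 2.6 = 165.10 → 165.
right front: 28.5 × 2.6 = 74.10 → 74.
collar: 43.5 × 2.6 = 113.10 → 113.
left front: 29 × 2.6 = 75.40 → 75.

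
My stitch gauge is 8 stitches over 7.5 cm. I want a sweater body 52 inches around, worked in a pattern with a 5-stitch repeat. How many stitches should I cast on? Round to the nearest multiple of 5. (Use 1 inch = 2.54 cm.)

Cast on 140 stitches.

52 in = 52 × 2.54 = 132.08 cm.
8 / 7.5 = 1.067 sts/cm.
132.08 × 1.067 = 140.89 sts.
→ 140.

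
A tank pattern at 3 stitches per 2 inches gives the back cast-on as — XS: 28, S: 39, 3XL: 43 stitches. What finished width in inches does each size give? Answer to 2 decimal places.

3/2 = 1.5 sts per in.
XS: 28 / 1.5 = 18.667 → 18.67 in.
S: 39 / 1.5 = 26.000 → 26.00 in.
3XL: 43 / 1.5 = 28.667 → 28.67 in.

XS 18.67 inches; S 26.00 inches; 3XL 28.67 inches.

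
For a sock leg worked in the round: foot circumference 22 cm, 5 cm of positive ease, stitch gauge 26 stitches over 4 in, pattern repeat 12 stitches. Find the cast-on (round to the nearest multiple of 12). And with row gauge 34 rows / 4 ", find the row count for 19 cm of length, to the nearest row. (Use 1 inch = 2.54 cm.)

Cast on 72 stitches; work 64 rows.

Finished = 22 + 5 = 27 cm.
27 cm × 1/2.54 = 10.63 inches.
26/4 = 6.5 sts per in; 10.63 × 6.5 = 69.09 sts.
Nearest multiple of 12 → 72.
19 cm = 7.48 inches; × 8.5 = 63.58 → 64 rows.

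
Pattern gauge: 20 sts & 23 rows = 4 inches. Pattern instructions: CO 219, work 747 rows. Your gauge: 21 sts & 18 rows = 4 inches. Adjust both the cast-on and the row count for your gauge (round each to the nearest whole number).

Cast on 230 stitches; work 585 rows.

Stitches: 219 × 21/20 = 229.95 → 230.
Rows: 747 × 18/23 = 584.61 → 585.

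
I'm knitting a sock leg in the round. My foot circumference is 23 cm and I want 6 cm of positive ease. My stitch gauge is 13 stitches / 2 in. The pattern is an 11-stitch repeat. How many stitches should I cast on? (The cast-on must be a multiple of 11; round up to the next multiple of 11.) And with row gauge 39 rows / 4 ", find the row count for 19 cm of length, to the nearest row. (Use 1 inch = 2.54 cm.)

Cast on 77 stitches; work 73 rows.

Finished = 23 + 6 = 29 cm.
29 cm × 1/2.54 = 11.42 inches.
13/2 = 6.5 sts per in; 11.42 × 6.5 = 74.21 sts.
Next multiple of 11 → 77.
19 cm = 7.48 inches; × 9.75 = 72.93 → 73 rows.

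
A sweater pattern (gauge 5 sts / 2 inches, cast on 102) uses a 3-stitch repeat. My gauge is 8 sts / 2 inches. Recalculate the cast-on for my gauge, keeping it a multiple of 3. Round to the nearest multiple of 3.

CO 162 sts.

102 × 8 / 5 = 163.20.
Nearest multiple of 3: 162.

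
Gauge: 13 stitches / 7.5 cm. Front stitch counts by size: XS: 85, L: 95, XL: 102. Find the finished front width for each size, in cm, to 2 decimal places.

13/7.5 = 1.733 sts per cm.
XS: 85 / 1.733 = 49.038 → 49.04 cm.
L: 95 / 1.733 = 54.808 → 54.81 cm.
XL: 102 / 1.733 = 58.846 → 58.85 cm.

XS 49.04 cm; L 54.81 cm; XL 58.85 cm.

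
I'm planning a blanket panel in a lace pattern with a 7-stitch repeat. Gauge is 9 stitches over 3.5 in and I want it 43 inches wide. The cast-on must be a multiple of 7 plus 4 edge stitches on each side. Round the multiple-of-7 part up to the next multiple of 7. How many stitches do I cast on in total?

113 stitches.

9 / 3.5 = 2.571 sts per inch.
43 × 2.571 = 110.57 sts.
Less 8 edge sts → 102.57 for the repeat.
Next multiple of 7: 105.
Add back 8 edge sts → 113.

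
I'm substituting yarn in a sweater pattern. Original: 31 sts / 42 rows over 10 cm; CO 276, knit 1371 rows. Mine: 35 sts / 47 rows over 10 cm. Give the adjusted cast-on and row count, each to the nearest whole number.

Cast on 312 stitches; work 1534 rows.

Stitches: 276 × 35/31 = 311.61 → 312.
Rows: 1371 × 47/42 = 1534.21 → 1534.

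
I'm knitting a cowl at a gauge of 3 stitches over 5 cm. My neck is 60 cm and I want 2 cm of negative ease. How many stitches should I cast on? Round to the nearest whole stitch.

Finished = 60 − 2 = 58 cm.
3 / 5 = 0.6 sts per cm.
58.00 × 0.6 = 34.80 sts.
→ 35 sts.

35 stitches.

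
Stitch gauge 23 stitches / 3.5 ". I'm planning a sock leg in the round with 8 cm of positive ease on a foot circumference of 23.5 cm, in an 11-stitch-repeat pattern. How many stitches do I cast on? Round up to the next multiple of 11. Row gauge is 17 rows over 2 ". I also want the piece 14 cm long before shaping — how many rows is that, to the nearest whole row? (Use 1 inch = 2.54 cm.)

Cast on 88 stitches; work 47 rows.

Finished = 23.5 + 8 = 31.5 cm.
31.5 cm × 1/2.54 = 12.40 inches.
23/3.5 = 6.571 sts per in; 12.40 × 6.571 = 81.50 sts.
Next multiple of 11 → 88.
14 cm = 5.51 inches; × 8.5 = 46.85 → 47 rows.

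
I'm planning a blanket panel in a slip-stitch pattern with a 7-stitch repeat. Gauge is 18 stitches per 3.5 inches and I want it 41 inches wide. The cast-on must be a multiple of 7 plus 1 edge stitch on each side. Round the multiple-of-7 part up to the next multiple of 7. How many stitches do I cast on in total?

18 / 3.5 = 5.143 sts per inch.
41 × 5.143 = 210.86 sts.
Less 2 edge sts → 208.86 for the repeat.
Next multiple of 7: 210.
Add back 2 edge sts → 212.

Cast on 212 stitches.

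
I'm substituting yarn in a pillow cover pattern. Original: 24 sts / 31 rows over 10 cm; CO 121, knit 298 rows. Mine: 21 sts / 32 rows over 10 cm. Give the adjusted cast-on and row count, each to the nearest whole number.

Cast on 106 stitches; work 308 rows.

Stitches: 121 × 21/24 = 105.88 → 106.
Rows: 298 × 32/31 = 307.61 → 308.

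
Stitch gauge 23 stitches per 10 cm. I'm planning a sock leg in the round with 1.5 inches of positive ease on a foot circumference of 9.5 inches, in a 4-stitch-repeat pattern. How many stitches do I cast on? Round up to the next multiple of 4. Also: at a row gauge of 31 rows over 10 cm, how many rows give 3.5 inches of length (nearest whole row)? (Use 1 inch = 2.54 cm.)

Cast on 68 stitches; work 28 rows.

Finished = 9.5 + 1.5 = 11 inches.
11 inches × 2.54 = 27.94 cm.
23/10 = 2.3 sts per cm; 27.94 × 2.3 = 64.26 sts.
Next multiple of 4 → 68.
3.5 inches = 8.89 cm; × 3.1 = 27.56 → 28 rows.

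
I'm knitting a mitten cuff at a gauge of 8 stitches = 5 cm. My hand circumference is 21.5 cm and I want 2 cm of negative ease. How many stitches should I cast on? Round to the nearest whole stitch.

31 stitches.

Finished = 21.5 − 2 = 19.5 cm.
8 / 5 = 1.6 sts per cm.
19.50 × 1.6 = 31.20 sts.
→ 31 sts.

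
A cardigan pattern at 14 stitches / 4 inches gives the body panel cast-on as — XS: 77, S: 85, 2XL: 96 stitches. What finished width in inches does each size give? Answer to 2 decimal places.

14/4 = 3.5 sts per in.
XS: 77 / 3.5 = 22.000 → 22.00 in.
S: 85 / 3.5 = 24.286 → 24.29 in.
2XL: 96 / 3.5 = 27.429 → 27.43 in.

XS 22.00 inches; S 24.29 inches; 2XL 27.43 inches.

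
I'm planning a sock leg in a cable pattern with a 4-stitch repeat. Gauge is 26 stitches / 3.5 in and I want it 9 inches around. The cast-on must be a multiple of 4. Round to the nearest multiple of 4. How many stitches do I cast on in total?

26 / 3.5 = 7.429 sts per inch.
9 × 7.429 = 66.86 sts.
Nearest multiple of 4: 68.

68 stitches.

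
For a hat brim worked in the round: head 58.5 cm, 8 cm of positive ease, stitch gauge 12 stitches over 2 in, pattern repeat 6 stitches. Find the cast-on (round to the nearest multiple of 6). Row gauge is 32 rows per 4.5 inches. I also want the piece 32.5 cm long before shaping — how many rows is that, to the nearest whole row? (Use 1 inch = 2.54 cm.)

Cast on 156 stitches; work 91 rows.

Finished = 58.5 + 8 = 66.5 cm.
66.5 cm × 1/2.54 = 26.18 inches.
12/2 = 6 sts per in; 26.18 × 6 = 157.09 sts.
Nearest multiple of 6 → 156.
32.5 cm = 12.80 inches; × 7.111 = 90.99 → 91 rows.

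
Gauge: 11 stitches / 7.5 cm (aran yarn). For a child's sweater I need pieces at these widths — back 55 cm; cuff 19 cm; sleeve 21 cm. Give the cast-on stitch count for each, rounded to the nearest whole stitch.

back 81; cuff 28; sleeve 31.

Rate = 11/7.5 = 1.467 sts per cm.
back: 55 × 1.467 = 80.67 → 81.
cuff: 19 × 1.467 = 27.87 → 28.
sleeve: 21 × 1.467 = 30.80 → 31.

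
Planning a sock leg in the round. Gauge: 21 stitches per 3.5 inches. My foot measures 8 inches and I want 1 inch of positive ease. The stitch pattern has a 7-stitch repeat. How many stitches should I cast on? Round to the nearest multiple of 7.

56 stitches.

Finished = 8 + 1 = 9 inches.
21 / 3.5 = 6 sts/in.
9 × 6 = 54.00 sts.
Nearest multiple of 7: 56.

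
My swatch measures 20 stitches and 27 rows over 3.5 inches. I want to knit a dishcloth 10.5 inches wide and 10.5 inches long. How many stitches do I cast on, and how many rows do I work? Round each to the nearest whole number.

Stitch gauge = 20/3.5 = 5.714 sts/in; 10.5 × 5.714 = 60.00 → 60 sts.
Row gauge = 27/3.5 = 7.714 rows/in; 10.5 × 7.714 = 81.00 → 81 rows.

Cast on 60 stitches and work 81 rows.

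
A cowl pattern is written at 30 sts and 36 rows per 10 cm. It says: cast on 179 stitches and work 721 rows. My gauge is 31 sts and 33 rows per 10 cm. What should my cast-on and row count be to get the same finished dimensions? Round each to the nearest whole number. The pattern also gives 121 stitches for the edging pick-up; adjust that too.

Cast on 185 stitches; work 661 rows; edging pick-up 125 stitches.

Stitches: 179 × 31/30 = 184.97 → 185.
Rows: 721 × 33/36 = 660.92 → 661.
edging pick-up: 121 × 31/30 = 125.03 → 125.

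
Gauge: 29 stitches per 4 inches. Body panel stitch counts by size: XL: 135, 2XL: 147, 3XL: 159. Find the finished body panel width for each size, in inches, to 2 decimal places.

XL 18.62 inches; 2XL 20.28 inches; 3XL 21.93 inches.

29/4 = 7.25 sts per in.
XL: 135 / 7.25 = 18.621 → 18.62 in.
2XL: 147 / 7.25 = 20.276 → 20.28 in.
3XL: 159 / 7.25 = 21.931 → 21.93 in.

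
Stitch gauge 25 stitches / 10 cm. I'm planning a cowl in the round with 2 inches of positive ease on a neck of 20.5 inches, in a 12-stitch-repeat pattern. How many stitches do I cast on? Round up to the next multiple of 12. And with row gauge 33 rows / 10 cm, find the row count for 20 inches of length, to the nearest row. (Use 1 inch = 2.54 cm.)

Finished = 20.5 + 2 = 22.5 inches.
22.5 inches × 2.54 = 57.15 cm.
25/10 = 2.5 sts per cm; 57.15 × 2.5 = 142.88 sts.
Next multiple of 12 → 144.
20 inches = 50.80 cm; × 3.3 = 167.64 → 168 rows.

Cast on 144 stitches; work 168 rows.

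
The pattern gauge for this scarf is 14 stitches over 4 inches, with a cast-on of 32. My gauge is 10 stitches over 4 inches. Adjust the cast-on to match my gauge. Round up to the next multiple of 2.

Scale factor = 10 / 14 = 0.714.
32 × 10 / 14 = 22.86 sts.
→ 24 sts.

CO 24 sts.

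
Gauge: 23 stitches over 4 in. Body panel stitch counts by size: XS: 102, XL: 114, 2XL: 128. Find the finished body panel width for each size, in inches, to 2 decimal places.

XS 17.74 inches; XL 19.83 inches; 2XL 22.26 inches.

23/4 = 5.75 sts per in.
XS: 102 / 5.75 = 17.739 → 17.74 in.
XL: 114 / 5.75 = 19.826 → 19.83 in.
2XL: 128 / 5.75 = 22.261 → 22.26 in.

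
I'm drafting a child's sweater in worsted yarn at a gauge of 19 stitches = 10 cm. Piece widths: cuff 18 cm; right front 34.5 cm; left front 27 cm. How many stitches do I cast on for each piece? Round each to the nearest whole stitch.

cuff 34; right front 66; left front 51.

Rate = 19/10 = 1.9 sts per cm.
cuff: 18 × 1.9 = 34.20 → 34.
right front: 34.5 × 1.9 = 65.55 → 66.
left front: 27 × 1.9 = 51.30 → 51.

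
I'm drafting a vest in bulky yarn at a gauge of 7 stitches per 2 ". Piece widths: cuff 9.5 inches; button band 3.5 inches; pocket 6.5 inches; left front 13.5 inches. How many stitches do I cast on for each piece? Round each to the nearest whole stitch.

cuff 33; button band 12; pocket 23; left front 47.

Rate = 7/2 = 3.5 sts per in.
cuff: 9.5 × 3.5 = 33.25 → 33.
button band: 3.5 × 3.5 = 12.25 → 12.
pocket: 6.5 × 3.5 = 22.75 → 23.
left front: 13.5 × 3.5 = 47.25 → 47.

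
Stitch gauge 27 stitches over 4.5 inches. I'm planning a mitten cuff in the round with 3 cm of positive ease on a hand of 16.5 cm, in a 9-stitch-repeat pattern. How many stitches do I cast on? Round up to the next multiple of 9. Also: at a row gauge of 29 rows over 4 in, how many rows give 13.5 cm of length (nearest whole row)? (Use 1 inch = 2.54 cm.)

Finished = 16.5 + 3 = 19.5 cm.
19.5 cm × 1/2.54 = 7.68 inches.
27/4.5 = 6 sts per in; 7.68 × 6 = 46.06 sts.
Next multiple of 9 → 54.
13.5 cm = 5.31 inches; × 7.25 = 38.53 → 39 rows.

Cast on 54 stitches; work 39 rows.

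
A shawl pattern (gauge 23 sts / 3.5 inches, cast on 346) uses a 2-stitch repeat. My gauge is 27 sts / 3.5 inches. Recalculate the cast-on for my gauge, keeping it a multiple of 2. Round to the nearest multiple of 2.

346 × 27 / 23 = 406.17.
Nearest multiple of 2: 406.

Cast on 406 stitches.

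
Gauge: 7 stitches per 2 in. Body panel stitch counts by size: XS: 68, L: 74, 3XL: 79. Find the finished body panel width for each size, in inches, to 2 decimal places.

XS 19.43 inches; L 21.14 inches; 3XL 22.57 inches.

7/2 = 3.5 sts per in.
XS: 68 / 3.5 = 19.429 → 19.43 in.
L: 74 / 3.5 = 21.143 → 21.14 in.
3XL: 79 / 3.5 = 22.571 → 22.57 in.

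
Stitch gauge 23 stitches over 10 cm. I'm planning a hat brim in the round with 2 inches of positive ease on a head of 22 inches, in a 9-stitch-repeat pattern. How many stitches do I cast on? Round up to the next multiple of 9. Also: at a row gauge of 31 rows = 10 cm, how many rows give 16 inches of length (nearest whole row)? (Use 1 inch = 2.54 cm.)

Finished = 22 + 2 = 24 inches.
24 inches × 2.54 = 60.96 cm.
23/10 = 2.3 sts per cm; 60.96 × 2.3 = 140.21 sts.
Next multiple of 9 → 144.
16 inches = 40.64 cm; × 3.1 = 125.98 → 126 rows.

Cast on 144 stitches; work 126 rows.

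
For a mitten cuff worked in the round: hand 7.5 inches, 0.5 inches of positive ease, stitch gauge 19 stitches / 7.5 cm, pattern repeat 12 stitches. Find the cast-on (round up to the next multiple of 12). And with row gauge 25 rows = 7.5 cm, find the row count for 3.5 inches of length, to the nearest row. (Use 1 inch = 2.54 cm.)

Finished = 7.5 + 0.5 = 8 inches.
8 inches × 2.54 = 20.32 cm.
19/7.5 = 2.533 sts per cm; 20.32 × 2.533 = 51.48 sts.
Next multiple of 12 → 60.
3.5 inches = 8.89 cm; × 3.333 = 29.63 → 30 rows.

Cast on 60 stitches; work 30 rows.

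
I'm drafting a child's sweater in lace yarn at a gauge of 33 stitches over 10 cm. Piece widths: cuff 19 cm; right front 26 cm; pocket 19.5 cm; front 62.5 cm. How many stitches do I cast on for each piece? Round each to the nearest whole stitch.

cuff 63; right front 86; pocket 64; front 206.

Rate = 33/10 = 3.3 sts per cm.
cuff: 19 × 3.3 = 62.70 → 63.
right front: 26 × 3.3 = 85.80 → 86.
pocket: 19.5 × 3.3 = 64.35 → 64.
front: 62.5 × 3.3 = 206.25 → 206.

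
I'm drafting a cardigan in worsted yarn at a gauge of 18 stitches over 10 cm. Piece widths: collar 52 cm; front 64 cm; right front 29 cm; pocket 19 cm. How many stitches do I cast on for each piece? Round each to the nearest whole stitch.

collar 94; front 115; right front 52; pocket 34.

Rate = 18/10 = 1.8 sts per cm.
collar: 52 × 1.8 = 93.60 → 94.
front: 64 × 1.8 = 115.20 → 115.
right front: 29 × 1.8 = 52.20 → 52.
pocket: 19 × 1.8 = 34.20 → 34.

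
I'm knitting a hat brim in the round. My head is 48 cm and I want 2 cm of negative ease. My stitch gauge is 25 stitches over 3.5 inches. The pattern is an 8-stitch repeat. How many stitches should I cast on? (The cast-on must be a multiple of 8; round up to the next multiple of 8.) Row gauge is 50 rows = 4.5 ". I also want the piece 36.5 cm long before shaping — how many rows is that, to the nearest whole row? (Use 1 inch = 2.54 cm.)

Cast on 136 stitches; work 160 rows.

Finished = 48 − 2 = 46 cm.
46 cm × 1/2.54 = 18.11 inches.
25/3.5 = 7.143 sts per in; 18.11 × 7.143 = 129.36 sts.
Next multiple of 8 → 136.
36.5 cm = 14.37 inches; × 11.111 = 159.67 → 160 rows.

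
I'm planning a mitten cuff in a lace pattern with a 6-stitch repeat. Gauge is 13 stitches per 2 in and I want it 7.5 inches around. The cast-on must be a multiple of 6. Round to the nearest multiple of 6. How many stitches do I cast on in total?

Cast on 48 stitches.

13 / 2 = 6.5 sts per inch.
7.5 × 6.5 = 48.75 sts.
Nearest multiple of 6: 48.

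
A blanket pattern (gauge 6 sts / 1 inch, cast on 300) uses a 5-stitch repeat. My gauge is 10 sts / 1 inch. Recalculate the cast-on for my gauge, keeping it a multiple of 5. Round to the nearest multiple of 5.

300 × 10 / 6 = 500.00.
Nearest multiple of 5: 500.

Cast on 500 stitches.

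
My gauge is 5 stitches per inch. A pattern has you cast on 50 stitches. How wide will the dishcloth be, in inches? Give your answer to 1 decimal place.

5 stitches / 1 inch = 5 stitches per inch.
50 / 5 = 10.00 inches.

10.0 inches.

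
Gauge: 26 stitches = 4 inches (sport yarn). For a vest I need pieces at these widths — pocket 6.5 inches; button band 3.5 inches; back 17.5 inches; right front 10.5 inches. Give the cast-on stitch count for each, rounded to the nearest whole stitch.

pocket 42; button band 23; back 114; right front 68.

Rate = 26/4 = 6.5 sts per in.
pocket: 6.5 × 6.5 = 42.25 → 42.
button band: 3.5 × 6.5 = 22.75 → 23.
back: 17.5 × 6.5 = 113.75 → 114.
right front: 10.5 × 6.5 = 68.25 → 68.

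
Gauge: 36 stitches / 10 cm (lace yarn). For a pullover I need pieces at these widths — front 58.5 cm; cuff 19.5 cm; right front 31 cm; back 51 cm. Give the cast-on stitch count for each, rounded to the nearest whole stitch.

front 211; cuff 70; right front 112; back 184.

Rate = 36/10 = 3.6 sts per cm.
front: 58.5 × 3.6 = 210.60 → 211.
cuff: 19.5 × 3.6 = 70.20 → 70.
right front: 31 × 3.6 = 111.60 → 112.
back: 51 × 3.6 = 183.60 → 184.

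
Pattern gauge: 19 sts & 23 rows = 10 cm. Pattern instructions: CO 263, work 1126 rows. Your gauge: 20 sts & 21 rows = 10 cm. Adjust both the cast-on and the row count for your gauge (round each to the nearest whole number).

Cast on 277 stitches; work 1028 rows.

Stitches: 263 × 20/19 = 276.84 → 277.
Rows: 1126 × 21/23 = 1028.09 → 1028.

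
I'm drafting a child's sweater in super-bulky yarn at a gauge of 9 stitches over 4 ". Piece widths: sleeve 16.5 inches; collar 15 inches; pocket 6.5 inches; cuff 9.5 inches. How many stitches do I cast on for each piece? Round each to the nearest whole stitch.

Rate = 9/4 = 2.25 sts per in.
sleeve: 16.5 × 2.25 = 37.12 → 37.
collar: 15 × 2.25 = 33.75 → 34.
pocket: 6.5 × 2.25 = 14.62 → 15.
cuff: 9.5 × 2.25 = 21.38 → 21.

sleeve 37; collar 34; pocket 15; cuff 21.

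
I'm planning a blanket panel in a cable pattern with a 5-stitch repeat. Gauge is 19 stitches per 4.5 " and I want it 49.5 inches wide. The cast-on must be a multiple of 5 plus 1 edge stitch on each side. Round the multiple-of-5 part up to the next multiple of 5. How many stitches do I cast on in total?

CO 212 sts.

19 / 4.5 = 4.222 sts per inch.
49.5 × 4.222 = 209.00 sts.
Less 2 edge sts → 207.00 for the repeat.
Next multiple of 5: 210.
Add back 2 edge sts → 212.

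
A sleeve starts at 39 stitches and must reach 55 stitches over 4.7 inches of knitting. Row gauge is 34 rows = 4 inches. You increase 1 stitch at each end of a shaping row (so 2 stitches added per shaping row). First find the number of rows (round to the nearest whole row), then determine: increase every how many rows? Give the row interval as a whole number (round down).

Rows = 4.7 × 8.5 = 40.0 → 40 rows.
Stitches to add: 16 → 8 shaping rows (at 2 st each).
40 / 8 = 5.00 → every 5 rows.

Increase every 5th row.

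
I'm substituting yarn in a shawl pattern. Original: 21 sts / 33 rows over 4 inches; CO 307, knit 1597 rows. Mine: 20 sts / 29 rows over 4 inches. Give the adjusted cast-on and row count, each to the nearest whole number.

Stitches: 307 × 20/21 = 292.38 → 292.
Rows: 1597 × 29/33 = 1403.42 → 1403.

Cast on 292 stitches; work 1403 rows.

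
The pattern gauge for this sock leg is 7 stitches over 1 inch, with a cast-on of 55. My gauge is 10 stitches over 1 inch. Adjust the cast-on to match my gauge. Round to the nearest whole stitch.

79 stitches.

Scale factor = 10 / 7 = 1.429.
55 × 10 / 7 = 78.57 sts.
→ 79 sts.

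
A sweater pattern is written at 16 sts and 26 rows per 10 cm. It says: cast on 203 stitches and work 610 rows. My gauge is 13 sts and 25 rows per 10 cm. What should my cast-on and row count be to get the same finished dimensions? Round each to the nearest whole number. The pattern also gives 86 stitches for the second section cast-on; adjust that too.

Stitches: 203 × 13/16 = 164.94 → 165.
Rows: 610 × 25/26 = 586.54 → 587.
second section cast-on: 86 × 13/16 = 69.88 → 70.

Cast on 165 stitches; work 587 rows; second section cast-on 70 stitches.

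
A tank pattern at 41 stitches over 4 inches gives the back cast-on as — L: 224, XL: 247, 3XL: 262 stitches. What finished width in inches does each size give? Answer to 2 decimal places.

L 21.85 inches; XL 24.10 inches; 3XL 25.56 inches.

41/4 = 10.25 sts per in.
L: 224 / 10.25 = 21.854 → 21.85 in.
XL: 247 / 10.25 = 24.098 → 24.10 in.
3XL: 262 / 10.25 = 25.561 → 25.56 in.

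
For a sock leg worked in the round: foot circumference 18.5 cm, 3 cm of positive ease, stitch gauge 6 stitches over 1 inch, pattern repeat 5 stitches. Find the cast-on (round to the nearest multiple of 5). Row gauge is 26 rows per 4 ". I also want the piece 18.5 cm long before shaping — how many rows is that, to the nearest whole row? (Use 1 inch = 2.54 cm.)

Finished = 18.5 + 3 = 21.5 cm.
21.5 cm × 1/2.54 = 8.46 inches.
6/1 = 6 sts per in; 8.46 × 6 = 50.79 sts.
Nearest multiple of 5 → 50.
18.5 cm = 7.28 inches; × 6.5 = 47.34 → 47 rows.

Cast on 50 stitches; work 47 rows.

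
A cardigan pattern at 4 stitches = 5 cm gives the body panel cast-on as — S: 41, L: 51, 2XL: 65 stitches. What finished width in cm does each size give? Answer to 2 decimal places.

S 51.25 cm; L 63.75 cm; 2XL 81.25 cm.

4/5 = 0.8 sts per cm.
S: 41 / 0.8 = 51.250 → 51.25 cm.
L: 51 / 0.8 = 63.750 → 63.75 cm.
2XL: 65 / 0.8 = 81.250 → 81.25 cm.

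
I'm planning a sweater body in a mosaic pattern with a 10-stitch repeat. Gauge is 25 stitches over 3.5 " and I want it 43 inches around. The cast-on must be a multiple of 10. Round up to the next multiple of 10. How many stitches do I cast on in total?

310 stitches.

25 / 3.5 = 7.143 sts per inch.
43 × 7.143 = 307.14 sts.
Next multiple of 10: 310.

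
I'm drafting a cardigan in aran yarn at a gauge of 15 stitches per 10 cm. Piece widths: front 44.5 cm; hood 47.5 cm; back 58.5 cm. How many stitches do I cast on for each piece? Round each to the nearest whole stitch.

front 67; hood 71; back 88.

Rate = 15/10 = 1.5 sts per cm.
front: 44.5 × 1.5 = 66.75 → 67.
hood: 47.5 × 1.5 = 71.25 → 71.
back: 58.5 × 1.5 = 87.75 → 88.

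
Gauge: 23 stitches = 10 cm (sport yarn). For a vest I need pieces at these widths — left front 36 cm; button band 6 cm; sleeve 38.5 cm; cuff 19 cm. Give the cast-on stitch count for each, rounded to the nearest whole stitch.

Rate = 23/10 = 2.3 sts per cm.
left front: 36 × 2.3 = 82.80 → 83.
button band: 6 × 2.3 = 13.80 → 14.
sleeve: 38.5 × 2.3 = 88.55 → 89.
cuff: 19 × 2.3 = 43.70 → 44.

left front 83; button band 14; sleeve 89; cuff 44.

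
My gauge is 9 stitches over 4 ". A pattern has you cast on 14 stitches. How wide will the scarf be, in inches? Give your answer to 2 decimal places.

6.22 inches.

9 stitches / 4 inch = 2.25 stitches per inch.
14 / 2.25 = 6.222 inches.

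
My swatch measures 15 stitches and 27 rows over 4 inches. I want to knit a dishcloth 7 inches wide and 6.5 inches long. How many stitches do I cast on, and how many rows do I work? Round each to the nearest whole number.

Stitch gauge = 15/4 = 3.75 sts/in; 7 × 3.75 = 26.25 → 26 sts.
Row gauge = 27/4 = 6.75 rows/in; 6.5 × 6.75 = 43.88 → 44 rows.

Cast on 26 stitches and work 44 rows.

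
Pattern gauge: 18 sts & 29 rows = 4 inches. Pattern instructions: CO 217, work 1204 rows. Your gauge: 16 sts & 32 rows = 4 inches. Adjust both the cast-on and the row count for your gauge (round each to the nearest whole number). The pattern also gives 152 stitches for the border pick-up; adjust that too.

Cast on 193 stitches; work 1329 rows; border pick-up 135 stitches.

Stitches: 217 × 16/18 = 192.89 → 193.
Rows: 1204 × 32/29 = 1328.55 → 1329.
border pick-up: 152 × 16/18 = 135.11 → 135.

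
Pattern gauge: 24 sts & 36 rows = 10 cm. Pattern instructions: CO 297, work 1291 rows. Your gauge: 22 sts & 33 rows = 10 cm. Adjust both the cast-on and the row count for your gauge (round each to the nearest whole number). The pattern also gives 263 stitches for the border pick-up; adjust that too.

Stitches: 297 × 22/24 = 272.25 → 272.
Rows: 1291 × 33/36 = 1183.42 → 1183.
border pick-up: 263 × 22/24 = 241.08 → 241.

Cast on 272 stitches; work 1183 rows; border pick-up 241 stitches.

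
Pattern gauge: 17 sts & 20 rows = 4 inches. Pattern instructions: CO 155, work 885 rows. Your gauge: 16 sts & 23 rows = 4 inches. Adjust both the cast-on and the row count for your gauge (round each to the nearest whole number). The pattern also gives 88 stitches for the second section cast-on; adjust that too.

Cast on 146 stitches; work 1018 rows; second section cast-on 83 stitches.

Stitches: 155 × 16/17 = 145.88 → 146.
Rows: 885 × 23/20 = 1017.75 → 1018.
second section cast-on: 88 × 16/17 = 82.82 → 83.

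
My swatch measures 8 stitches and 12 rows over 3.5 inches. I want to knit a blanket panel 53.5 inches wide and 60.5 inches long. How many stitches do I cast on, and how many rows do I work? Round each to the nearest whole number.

Cast on 122 stitches and work 207 rows.

Stitch gauge = 8/3.5 = 2.286 sts/in; 53.5 × 2.286 = 122.29 → 122 sts.
Row gauge = 12/3.5 = 3.429 rows/in; 60.5 × 3.429 = 207.43 → 207 rows.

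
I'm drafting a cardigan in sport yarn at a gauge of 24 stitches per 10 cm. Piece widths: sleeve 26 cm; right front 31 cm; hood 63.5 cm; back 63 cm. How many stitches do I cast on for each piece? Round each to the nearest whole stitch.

Rate = 24/10 = 2.4 sts per cm.
sleeve: 26 × 2.4 = 62.40 → 62.
right front: 31 × 2.4 = 74.40 → 74.
hood: 63.5 × 2.4 = 152.40 → 152.
back: 63 × 2.4 = 151.20 → 151.

sleeve 62; right front 74; hood 152; back 151.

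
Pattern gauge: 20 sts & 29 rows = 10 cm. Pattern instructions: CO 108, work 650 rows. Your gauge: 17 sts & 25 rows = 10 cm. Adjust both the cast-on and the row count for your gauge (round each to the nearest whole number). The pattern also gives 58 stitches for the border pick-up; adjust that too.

Cast on 92 stitches; work 560 rows; border pick-up 49 stitches.

Stitches: 108 × 17/20 = 91.80 → 92.
Rows: 650 × 25/29 = 560.34 → 560.
border pick-up: 58 × 17/20 = 49.30 → 49.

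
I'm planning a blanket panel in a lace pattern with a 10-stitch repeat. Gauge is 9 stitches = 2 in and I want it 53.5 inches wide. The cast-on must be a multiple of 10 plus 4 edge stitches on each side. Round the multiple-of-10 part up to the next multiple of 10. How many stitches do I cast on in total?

9 / 2 = 4.5 sts per inch.
53.5 × 4.5 = 240.75 sts.
Less 8 edge sts → 232.75 for the repeat.
Next multiple of 10: 240.
Add back 8 edge sts → 248.

CO 248 sts.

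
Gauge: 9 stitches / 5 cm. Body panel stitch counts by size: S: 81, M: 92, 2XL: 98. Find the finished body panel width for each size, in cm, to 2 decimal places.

9/5 = 1.8 sts per cm.
S: 81 / 1.8 = 45.000 → 45.00 cm.
M: 92 / 1.8 = 51.111 → 51.11 cm.
2XL: 98 / 1.8 = 54.444 → 54.44 cm.

S 45.00 cm; M 51.11 cm; 2XL 54.44 cm.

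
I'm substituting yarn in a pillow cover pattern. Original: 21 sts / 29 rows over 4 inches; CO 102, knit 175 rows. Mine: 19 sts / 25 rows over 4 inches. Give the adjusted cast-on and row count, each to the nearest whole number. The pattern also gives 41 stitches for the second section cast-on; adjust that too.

Stitches: 102 × 19/21 = 92.29 → 92.
Rows: 175 × 25/29 = 150.86 → 151.
second section cast-on: 41 × 19/21 = 37.10 → 37.

Cast on 92 stitches; work 151 rows; second section cast-on 37 stitches.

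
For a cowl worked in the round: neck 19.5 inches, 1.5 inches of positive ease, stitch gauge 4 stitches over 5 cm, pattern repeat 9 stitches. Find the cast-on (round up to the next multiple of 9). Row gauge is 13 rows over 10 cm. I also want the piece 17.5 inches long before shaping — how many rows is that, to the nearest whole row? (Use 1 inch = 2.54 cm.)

Finished = 19.5 + 1.5 = 21 inches.
21 inches × 2.54 = 53.34 cm.
4/5 = 0.8 sts per cm; 53.34 × 0.8 = 42.67 sts.
Next multiple of 9 → 45.
17.5 inches = 44.45 cm; × 1.3 = 57.78 → 58 rows.

Cast on 45 stitches; work 58 rows.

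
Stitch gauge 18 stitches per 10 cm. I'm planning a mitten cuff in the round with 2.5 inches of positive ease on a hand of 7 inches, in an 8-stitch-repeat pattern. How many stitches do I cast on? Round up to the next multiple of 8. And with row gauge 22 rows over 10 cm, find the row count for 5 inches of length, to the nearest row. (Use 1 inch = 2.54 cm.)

Finished = 7 + 2.5 = 9.5 inches.
9.5 inches × 2.54 = 24.13 cm.
18/10 = 1.8 sts per cm; 24.13 × 1.8 = 43.43 sts.
Next multiple of 8 → 48.
5 inches = 12.70 cm; × 2.2 = 27.94 → 28 rows.

Cast on 48 stitches; work 28 rows.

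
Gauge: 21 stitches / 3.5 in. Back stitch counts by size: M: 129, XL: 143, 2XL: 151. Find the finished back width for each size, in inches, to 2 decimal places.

M 21.50 inches; XL 23.83 inches; 2XL 25.17 inches.

21/3.5 = 6 sts per in.
M: 129 / 6 = 21.500 → 21.50 in.
XL: 143 / 6 = 23.833 → 23.83 in.
2XL: 151 / 6 = 25.167 → 25.17 in.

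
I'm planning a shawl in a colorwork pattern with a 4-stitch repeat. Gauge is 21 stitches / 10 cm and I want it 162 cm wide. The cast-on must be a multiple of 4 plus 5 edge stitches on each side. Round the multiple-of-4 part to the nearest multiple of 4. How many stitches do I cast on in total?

21 / 10 = 2.1 sts per cm.
162 × 2.1 = 340.20 sts.
Less 10 edge sts → 330.20 for the repeat.
Nearest multiple of 4: 332.
Add back 10 edge sts → 342.

CO 342 sts.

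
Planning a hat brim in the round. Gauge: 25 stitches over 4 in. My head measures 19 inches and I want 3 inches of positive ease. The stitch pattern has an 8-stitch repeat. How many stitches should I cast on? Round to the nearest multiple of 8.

Finished = 19 + 3 = 22 inches.
25 / 4 = 6.25 sts/in.
22 × 6.25 = 137.50 sts.
Nearest multiple of 8: 136.

Cast on 136 stitches.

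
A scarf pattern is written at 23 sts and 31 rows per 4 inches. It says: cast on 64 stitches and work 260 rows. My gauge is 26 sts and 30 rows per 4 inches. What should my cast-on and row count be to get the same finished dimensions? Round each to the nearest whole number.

Cast on 72 stitches; work 252 rows.

Stitches: 64 × 26/23 = 72.35 → 72.
Rows: 260 × 30/31 = 251.61 → 252.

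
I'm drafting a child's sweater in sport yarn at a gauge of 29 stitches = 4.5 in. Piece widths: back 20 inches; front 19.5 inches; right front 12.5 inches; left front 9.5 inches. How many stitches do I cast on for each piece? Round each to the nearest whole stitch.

back 129; front 126; right front 81; left front 61.

Rate = 29/4.5 = 6.444 sts per in.
back: 20 × 6.444 = 128.89 → 129.
front: 19.5 × 6.444 = 125.67 → 126.
right front: 12.5 × 6.444 = 80.56 → 81.
left front: 9.5 × 6.444 = 61.22 → 61.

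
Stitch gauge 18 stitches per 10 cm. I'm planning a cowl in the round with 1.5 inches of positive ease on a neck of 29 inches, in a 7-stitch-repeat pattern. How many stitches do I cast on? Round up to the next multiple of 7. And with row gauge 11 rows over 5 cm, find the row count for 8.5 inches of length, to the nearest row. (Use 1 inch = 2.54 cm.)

Cast on 140 stitches; work 47 rows.

Finished = 29 + 1.5 = 30.5 inches.
30.5 inches × 2.54 = 77.47 cm.
18/10 = 1.8 sts per cm; 77.47 × 1.8 = 139.45 sts.
Next multiple of 7 → 140.
8.5 inches = 21.59 cm; × 2.2 = 47.50 → 47 rows.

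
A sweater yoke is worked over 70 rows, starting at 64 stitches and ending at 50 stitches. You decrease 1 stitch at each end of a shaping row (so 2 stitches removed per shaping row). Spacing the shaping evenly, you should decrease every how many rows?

Stitches to remove: |50 − 64| = 14.
Shaping rows needed: 14 / 2 = 7.
70 rows / 7 = every 10 rows.

Decrease every 10th row.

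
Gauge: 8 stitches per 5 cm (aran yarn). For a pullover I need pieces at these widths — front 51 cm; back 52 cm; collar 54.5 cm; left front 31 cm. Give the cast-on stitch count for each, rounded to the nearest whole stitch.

Rate = 8/5 = 1.6 sts per cm.
front: 51 × 1.6 = 81.60 → 82.
back: 52 × 1.6 = 83.20 → 83.
collar: 54.5 × 1.6 = 87.20 → 87.
left front: 31 × 1.6 = 49.60 → 50.

front 82; back 83; collar 87; left front 50.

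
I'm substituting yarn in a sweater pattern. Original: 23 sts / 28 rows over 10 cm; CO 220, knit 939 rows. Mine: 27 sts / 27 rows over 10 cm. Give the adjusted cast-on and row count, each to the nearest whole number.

Cast on 258 stitches; work 905 rows.

Stitches: 220 × 27/23 = 258.26 → 258.
Rows: 939 × 27/28 = 905.46 → 905.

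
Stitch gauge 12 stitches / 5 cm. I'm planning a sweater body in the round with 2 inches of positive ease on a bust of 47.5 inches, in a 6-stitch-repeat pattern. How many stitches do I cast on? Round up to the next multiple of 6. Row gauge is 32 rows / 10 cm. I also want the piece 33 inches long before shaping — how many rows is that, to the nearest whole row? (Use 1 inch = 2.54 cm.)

Finished = 47.5 + 2 = 49.5 inches.
49.5 inches × 2.54 = 125.73 cm.
12/5 = 2.4 sts per cm; 125.73 × 2.4 = 301.75 sts.
Next multiple of 6 → 306.
33 inches = 83.82 cm; × 3.2 = 268.22 → 268 rows.

Cast on 306 stitches; work 268 rows.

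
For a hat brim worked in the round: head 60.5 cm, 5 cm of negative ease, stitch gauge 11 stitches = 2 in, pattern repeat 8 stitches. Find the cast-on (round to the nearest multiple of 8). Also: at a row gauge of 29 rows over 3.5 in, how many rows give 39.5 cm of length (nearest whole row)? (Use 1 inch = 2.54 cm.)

Cast on 120 stitches; work 129 rows.

Finished = 60.5 − 5 = 55.5 cm.
55.5 cm × 1/2.54 = 21.85 inches.
11/2 = 5.5 sts per in; 21.85 × 5.5 = 120.18 sts.
Nearest multiple of 8 → 120.
39.5 cm = 15.55 inches; × 8.286 = 128.85 → 129 rows.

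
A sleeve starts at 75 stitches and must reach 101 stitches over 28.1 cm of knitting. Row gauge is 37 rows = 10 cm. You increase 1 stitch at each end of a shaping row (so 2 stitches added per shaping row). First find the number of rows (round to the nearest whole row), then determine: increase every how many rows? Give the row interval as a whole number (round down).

Rows = 28.1 × 3.7 = 104.0 → 104 rows.
Stitches to add: 26 → 13 shaping rows (at 2 st each).
104 / 13 = 8.00 → every 8 rows.

Increase every 8th row.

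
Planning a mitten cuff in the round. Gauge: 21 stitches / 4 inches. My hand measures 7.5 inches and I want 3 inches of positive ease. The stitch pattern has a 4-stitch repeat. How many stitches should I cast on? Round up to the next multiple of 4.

Finished = 7.5 + 3 = 10.5 inches.
21 / 4 = 5.25 sts/in.
10.5 × 5.25 = 55.12 sts.
Next multiple of 4: 56.

Cast on 56 stitches.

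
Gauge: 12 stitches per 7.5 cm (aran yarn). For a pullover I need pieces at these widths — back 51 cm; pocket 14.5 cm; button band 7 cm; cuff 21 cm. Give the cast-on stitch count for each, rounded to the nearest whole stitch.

back 82; pocket 23; button band 11; cuff 34.

Rate = 12/7.5 = 1.6 sts per cm.
back: 51 × 1.6 = 81.60 → 82.
pocket: 14.5 × 1.6 = 23.20 → 23.
button band: 7 × 1.6 = 11.20 → 11.
cuff: 21 × 1.6 = 33.60 → 34.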